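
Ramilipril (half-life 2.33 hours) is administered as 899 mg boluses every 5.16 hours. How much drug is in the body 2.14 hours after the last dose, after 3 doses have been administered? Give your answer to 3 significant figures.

600 mg

The 3 doses were given 12.46, 7.3, 2.14 hours ago.
Total = 899·(1/2)^(12.46/2.33) + 899·(1/2)^(7.3/2.33) + 899·(1/2)^(2.14/2.33)
      = 22.078 + 102.48 + 475.64 ≈ 600.19 mg.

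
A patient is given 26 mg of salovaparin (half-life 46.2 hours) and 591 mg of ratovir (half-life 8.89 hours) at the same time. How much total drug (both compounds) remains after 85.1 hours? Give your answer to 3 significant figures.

salovaparin: 26 × (1/2)^(85.1/46.2) = 26 × (1/2)^1.842 ≈ 7.2523 mg.
ratovir: 591 × (1/2)^(85.1/8.89) = 591 × (1/2)^9.5726 ≈ 0.77618 mg.
Total = 7.2523 + 0.77618 ≈ 8.0285 mg.

8.03 mg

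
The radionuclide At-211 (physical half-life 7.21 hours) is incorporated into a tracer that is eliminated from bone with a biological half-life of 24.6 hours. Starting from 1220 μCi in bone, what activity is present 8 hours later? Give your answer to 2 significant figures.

1/t_eff = 1/t_phys + 1/t_biol = 1/7.21 + 1/24.6 = 0.17935 per hour.
t_eff = 7.21 × 24.6 / (7.21 + 24.6) ≈ 5.5758 hours.
Remaining = 1220 × (1/2)^(8/5.5758) = 1220 × (1/2)^1.4348 ≈ 451.28 μCi.

450 μCi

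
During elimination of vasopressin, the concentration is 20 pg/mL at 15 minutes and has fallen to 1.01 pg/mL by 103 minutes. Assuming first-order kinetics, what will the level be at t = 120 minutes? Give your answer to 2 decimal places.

0.57 pg/mL

Over Δt = 103 − 15 = 88 minutes, the level fell by a factor of 20/1.01 ≈ 19.802.
n = log₂(19.802) ≈ 4.3076 half-lives, so t½ = 88/4.3076 ≈ 20.429 minutes.
From t = 103 to t = 120: 1.01 × (1/2)^((120−103)/20.429) ≈ 0.56731 pg/mL.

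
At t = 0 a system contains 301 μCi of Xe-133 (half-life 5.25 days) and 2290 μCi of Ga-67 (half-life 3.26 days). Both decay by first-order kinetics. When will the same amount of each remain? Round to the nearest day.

Set 301·(1/2)^(t/5.25) = 2290·(1/2)^(t/3.26).
Taking log₂: log₂(301/2290) = t·(1/5.25 − 1/3.26).
log₂(0.13144) = -2.9275; 1/5.25 − 1/3.26 = -0.11627.
t = -2.9275 / -0.11627 ≈ 25.178 days.

25 days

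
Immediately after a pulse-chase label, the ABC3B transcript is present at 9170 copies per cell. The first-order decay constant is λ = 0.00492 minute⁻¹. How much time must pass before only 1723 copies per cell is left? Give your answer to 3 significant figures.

t½ = ln 2 / λ = 0.69315 / 0.00492 ≈ 140.88 minutes.
Fraction remaining = 1723/9170 ≈ 0.1879.
n = log₂(9170/1723) = ln(5.3221)/ln 2 ≈ 2.412 half-lives.
t = n × t½ = 2.412 × 140.88 ≈ 339.81 minutes.

340 minutes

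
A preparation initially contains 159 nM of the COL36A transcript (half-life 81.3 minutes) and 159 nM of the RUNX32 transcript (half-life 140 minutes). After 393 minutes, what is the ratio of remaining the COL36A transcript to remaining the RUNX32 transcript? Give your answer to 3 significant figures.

0.245

COL36A transcript: 159 × (1/2)^(393/81.3) = 159 × (1/2)^4.8339 ≈ 5.5749 nM.
RUNX32 transcript: 159 × (1/2)^(393/140) = 159 × (1/2)^2.8071 ≈ 22.718 nM.
Ratio ≈ 5.5749 / 22.718 ≈ 0.2454.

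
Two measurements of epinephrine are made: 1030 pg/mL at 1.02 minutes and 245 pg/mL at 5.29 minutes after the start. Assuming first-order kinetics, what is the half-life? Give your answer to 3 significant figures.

2.06 minutes

Over Δt = 5.29 − 1.02 = 4.27 minutes, the level fell by a factor of 1030/245 ≈ 4.2041.
n = log₂(4.2041) ≈ 2.0718 half-lives, so t½ = 4.27/2.0718 ≈ 2.061 minutes.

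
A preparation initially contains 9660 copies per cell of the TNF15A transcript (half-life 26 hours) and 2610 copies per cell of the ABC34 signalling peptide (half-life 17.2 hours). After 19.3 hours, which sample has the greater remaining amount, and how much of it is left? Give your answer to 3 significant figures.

TNF15A transcript: 9660 × (1/2)^0.74231 ≈ 5774.6 copies per cell.
ABC34 signalling peptide: 2610 × (1/2)^1.1221 ≈ 1199.1 copies per cell.
TNF15A transcript has more remaining, at ≈ 5774.6 copies per cell.

TNF15A transcript, 5770 copies per cell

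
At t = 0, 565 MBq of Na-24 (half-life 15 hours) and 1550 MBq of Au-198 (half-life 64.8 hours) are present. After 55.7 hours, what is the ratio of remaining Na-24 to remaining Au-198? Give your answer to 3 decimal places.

0.050

Na-24: 565 × (1/2)^(55.7/15) = 565 × (1/2)^3.7133 ≈ 43.075 MBq.
Au-198: 1550 × (1/2)^(55.7/64.8) = 1550 × (1/2)^0.85957 ≈ 854.23 MBq.
Ratio ≈ 43.075 / 854.23 ≈ 0.050425.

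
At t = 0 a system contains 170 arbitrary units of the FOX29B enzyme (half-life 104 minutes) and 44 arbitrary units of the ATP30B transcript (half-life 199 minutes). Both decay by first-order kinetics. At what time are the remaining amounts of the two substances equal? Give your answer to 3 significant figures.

425 minutes

Set 170·(1/2)^(t/104) = 44·(1/2)^(t/199).
Taking log₂: log₂(170/44) = t·(1/104 − 1/199).
log₂(3.8636) = 1.95; 1/104 − 1/199 = 0.0045903.
t = 1.95 / 0.0045903 ≈ 424.8 minutes.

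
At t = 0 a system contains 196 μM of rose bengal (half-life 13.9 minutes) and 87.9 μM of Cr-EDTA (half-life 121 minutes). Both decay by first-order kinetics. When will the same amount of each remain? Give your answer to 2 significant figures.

Set 196·(1/2)^(t/13.9) = 87.9·(1/2)^(t/121).
Taking log₂: log₂(196/87.9) = t·(1/13.9 − 1/121).
log₂(2.2298) = 1.1569; 1/13.9 − 1/121 = 0.063678.
t = 1.1569 / 0.063678 ≈ 18.168 minutes.

18 minutes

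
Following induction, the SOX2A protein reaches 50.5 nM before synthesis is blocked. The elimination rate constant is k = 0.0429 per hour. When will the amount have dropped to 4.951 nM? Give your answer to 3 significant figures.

t½ = ln 2 / k = 0.69315 / 0.0429 ≈ 16.157 hours.
Fraction remaining = 4.951/50.5 ≈ 0.09804.
n = log₂(50.5/4.951) = ln(10.2)/ln 2 ≈ 3.3505 half-lives.
t = n × t½ = 3.3505 × 16.157 ≈ 54.135 hours.

54.1 hours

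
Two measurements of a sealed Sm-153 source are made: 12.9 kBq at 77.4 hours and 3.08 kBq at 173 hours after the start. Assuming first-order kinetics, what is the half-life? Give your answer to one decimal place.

Over Δt = 173 − 77.4 = 95.6 hours, the level fell by a factor of 12.9/3.08 ≈ 4.1883.
n = log₂(4.1883) ≈ 2.0664 half-lives, so t½ = 95.6/2.0664 ≈ 46.265 hours.

46.3 hours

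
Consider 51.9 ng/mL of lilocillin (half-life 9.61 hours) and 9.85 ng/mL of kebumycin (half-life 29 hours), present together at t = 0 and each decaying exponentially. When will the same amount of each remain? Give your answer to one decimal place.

Set 51.9·(1/2)^(t/9.61) = 9.85·(1/2)^(t/29).
Taking log₂: log₂(51.9/9.85) = t·(1/9.61 − 1/29).
log₂(5.269) = 2.3975; 1/9.61 − 1/29 = 0.069576.
t = 2.3975 / 0.069576 ≈ 34.46 hours.

34.5 hours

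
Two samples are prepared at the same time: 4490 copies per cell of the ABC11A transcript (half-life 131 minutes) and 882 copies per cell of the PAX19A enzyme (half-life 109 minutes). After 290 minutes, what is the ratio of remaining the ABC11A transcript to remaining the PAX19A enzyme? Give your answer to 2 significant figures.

ABC11A transcript: 4490 × (1/2)^(290/131) = 4490 × (1/2)^2.2137 ≈ 967.93 copies per cell.
PAX19A enzyme: 882 × (1/2)^(290/109) = 882 × (1/2)^2.6606 ≈ 139.5 copies per cell.
Ratio ≈ 967.93 / 139.5 ≈ 6.9387.

6.9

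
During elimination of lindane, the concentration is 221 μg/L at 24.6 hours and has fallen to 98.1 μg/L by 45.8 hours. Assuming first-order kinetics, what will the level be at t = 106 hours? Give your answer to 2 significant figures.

Over Δt = 45.8 − 24.6 = 21.2 hours, the level fell by a factor of 221/98.1 ≈ 2.2528.
n = log₂(2.2528) ≈ 1.1717 half-lives, so t½ = 21.2/1.1717 ≈ 18.093 hours.
From t = 45.8 to t = 106: 98.1 × (1/2)^((106−45.8)/18.093) ≈ 9.7739 μg/L.

9.8 μg/L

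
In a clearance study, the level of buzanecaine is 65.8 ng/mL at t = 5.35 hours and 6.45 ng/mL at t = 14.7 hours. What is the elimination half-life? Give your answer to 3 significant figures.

Over Δt = 14.7 − 5.35 = 9.35 hours, the level fell by a factor of 65.8/6.45 ≈ 10.202.
n = log₂(10.202) ≈ 3.3507 half-lives, so t½ = 9.35/3.3507 ≈ 2.7904 hours.

2.79 hours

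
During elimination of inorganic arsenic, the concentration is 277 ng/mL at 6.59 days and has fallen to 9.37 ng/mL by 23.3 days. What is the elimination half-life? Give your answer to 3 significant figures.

3.42 days

Over Δt = 23.3 − 6.59 = 16.71 days, the level fell by a factor of 277/9.37 ≈ 29.562.
n = log₂(29.562) ≈ 4.8857 half-lives, so t½ = 16.71/4.8857 ≈ 3.4202 days.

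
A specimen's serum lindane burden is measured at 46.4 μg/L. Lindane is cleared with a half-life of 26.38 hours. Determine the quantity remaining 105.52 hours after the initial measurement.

2.9 μg/L

Elapsed time is 4 half-lives (105.52/26.38).
Each half-life halves the amount: 46.4 × (1/2)^4 = 46.4/16 = 2.9 μg/L.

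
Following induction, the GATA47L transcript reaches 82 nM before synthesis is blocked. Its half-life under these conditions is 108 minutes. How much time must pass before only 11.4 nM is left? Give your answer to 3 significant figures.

Fraction remaining = 11.4/82 ≈ 0.13902.
n = log₂(82/11.4) = ln(7.193)/ln 2 ≈ 2.8466 half-lives.
t = n × t½ = 2.8466 × 108 ≈ 307.43 minutes.

307 minutes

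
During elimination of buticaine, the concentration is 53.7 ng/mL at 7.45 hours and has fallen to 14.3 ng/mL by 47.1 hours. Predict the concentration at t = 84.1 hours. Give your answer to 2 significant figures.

4.2 ng/mL

Over Δt = 47.1 − 7.45 = 39.65 hours, the level fell by a factor of 53.7/14.3 ≈ 3.7552.
n = log₂(3.7552) ≈ 1.9089 half-lives, so t½ = 39.65/1.9089 ≈ 20.771 hours.
From t = 47.1 to t = 84.1: 14.3 × (1/2)^((84.1−47.1)/20.771) ≈ 4.1601 ng/mL.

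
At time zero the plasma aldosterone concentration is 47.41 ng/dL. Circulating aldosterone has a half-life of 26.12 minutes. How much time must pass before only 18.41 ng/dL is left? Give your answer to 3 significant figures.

Fraction remaining = 18.41/47.41 ≈ 0.38831.
n = log₂(47.41/18.41) = ln(2.5752)/ln 2 ≈ 1.3647 half-lives.
t = n × t½ = 1.3647 × 26.12 ≈ 35.646 minutes.

35.6 minutes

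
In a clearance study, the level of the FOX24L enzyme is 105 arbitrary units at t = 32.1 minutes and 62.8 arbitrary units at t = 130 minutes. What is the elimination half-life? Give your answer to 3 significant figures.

132 minutes

Over Δt = 130 − 32.1 = 97.9 minutes, the level fell by a factor of 105/62.8 ≈ 1.672.
n = log₂(1.672) ≈ 0.74155 half-lives, so t½ = 97.9/0.74155 ≈ 132.02 minutes.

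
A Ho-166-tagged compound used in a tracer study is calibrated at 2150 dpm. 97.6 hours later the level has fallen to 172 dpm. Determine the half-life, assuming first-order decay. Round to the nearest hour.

27 hours

A/A₀ = 172/2150 ≈ 0.08.
n = log₂(12.5) ≈ 3.6439 half-lives elapsed in 97.6 hours.
t½ = 97.6/3.6439 ≈ 26.785 hours.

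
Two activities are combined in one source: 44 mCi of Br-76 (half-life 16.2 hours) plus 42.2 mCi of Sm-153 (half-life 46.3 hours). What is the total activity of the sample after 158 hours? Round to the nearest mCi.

4 mCi

Br-76: 44 × (1/2)^(158/16.2) = 44 × (1/2)^9.7531 ≈ 0.05099 mCi.
Sm-153: 42.2 × (1/2)^(158/46.3) = 42.2 × (1/2)^3.4125 ≈ 3.9631 mCi.
Total = 0.05099 + 3.9631 ≈ 4.0141 mCi.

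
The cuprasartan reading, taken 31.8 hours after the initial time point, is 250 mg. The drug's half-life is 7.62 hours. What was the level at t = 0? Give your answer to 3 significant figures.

4510 mg

Number of half-lives elapsed: n = 31.8/7.62 ≈ 4.1732.
A₀ = A × 2^n = 250 × 2^4.1732 = 250 × 18.041 ≈ 4510.3 mg.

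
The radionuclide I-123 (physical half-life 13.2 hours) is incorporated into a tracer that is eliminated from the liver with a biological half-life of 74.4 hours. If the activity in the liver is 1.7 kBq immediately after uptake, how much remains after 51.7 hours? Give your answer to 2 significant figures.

1/t_eff = 1/t_phys + 1/t_biol = 1/13.2 + 1/74.4 = 0.089198 per hour.
t_eff = 13.2 × 74.4 / (13.2 + 74.4) ≈ 11.211 hours.
Remaining = 1.7 × (1/2)^(51.7/11.211) = 1.7 × (1/2)^4.6116 ≈ 0.069539 kBq.

0.070 kBq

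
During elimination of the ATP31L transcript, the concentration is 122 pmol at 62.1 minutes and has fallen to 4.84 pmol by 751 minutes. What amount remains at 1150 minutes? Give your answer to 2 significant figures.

0.75 pmol

Over Δt = 751 − 62.1 = 688.9 minutes, the level fell by a factor of 122/4.84 ≈ 25.207.
n = log₂(25.207) ≈ 4.6557 half-lives, so t½ = 688.9/4.6557 ≈ 147.97 minutes.
From t = 751 to t = 1150: 4.84 × (1/2)^((1150−751)/147.97) ≈ 0.74664 pmol.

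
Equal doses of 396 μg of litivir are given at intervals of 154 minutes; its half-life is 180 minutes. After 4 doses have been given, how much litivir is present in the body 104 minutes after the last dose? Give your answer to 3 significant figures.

538 μg

The 4 doses were given 566, 412, 258, 104 minutes ago.
Total = 396·(1/2)^(566/180) + 396·(1/2)^(412/180) + 396·(1/2)^(258/180) + 396·(1/2)^(104/180)
      = 44.784 + 81.035 + 146.63 + 265.32 ≈ 537.77 μg.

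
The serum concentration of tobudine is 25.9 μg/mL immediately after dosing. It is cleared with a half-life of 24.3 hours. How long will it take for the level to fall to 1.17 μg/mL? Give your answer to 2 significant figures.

Fraction remaining = 1.17/25.9 ≈ 0.045174.
n = log₂(25.9/1.17) = ln(22.137)/ln 2 ≈ 4.4684 half-lives.
t = n × t½ = 4.4684 × 24.3 ≈ 108.58 hours.

110 hours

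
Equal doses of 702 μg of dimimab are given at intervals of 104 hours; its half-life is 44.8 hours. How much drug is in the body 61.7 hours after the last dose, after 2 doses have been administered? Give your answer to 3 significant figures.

324 μg

The 2 doses were given 165.7, 61.7 hours ago.
Total = 702·(1/2)^(165.7/44.8) + 702·(1/2)^(61.7/44.8)
      = 54.067 + 270.24 ≈ 324.31 μg.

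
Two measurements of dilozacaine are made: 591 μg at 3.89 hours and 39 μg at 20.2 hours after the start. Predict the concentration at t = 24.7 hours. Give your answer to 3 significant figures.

18.4 μg

Over Δt = 20.2 − 3.89 = 16.31 hours, the level fell by a factor of 591/39 ≈ 15.154.
n = log₂(15.154) ≈ 3.9216 half-lives, so t½ = 16.31/3.9216 ≈ 4.159 hours.
From t = 20.2 to t = 24.7: 39 × (1/2)^((24.7−20.2)/4.159) ≈ 18.423 μg.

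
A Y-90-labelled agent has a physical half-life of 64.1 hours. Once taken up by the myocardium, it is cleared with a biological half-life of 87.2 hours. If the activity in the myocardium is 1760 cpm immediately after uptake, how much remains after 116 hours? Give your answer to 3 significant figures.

200 cpm

1/t_eff = 1/t_phys + 1/t_biol = 1/64.1 + 1/87.2 = 0.027069 per hour.
t_eff = 64.1 × 87.2 / (64.1 + 87.2) ≈ 36.943 hours.
Remaining = 1760 × (1/2)^(116/36.943) = 1760 × (1/2)^3.1399 ≈ 199.66 cpm.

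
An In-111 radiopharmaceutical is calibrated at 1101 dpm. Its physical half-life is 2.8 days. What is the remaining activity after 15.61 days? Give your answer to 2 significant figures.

Number of half-lives: n = 15.61/2.8 ≈ 5.575.
Remaining = 1101 × (1/2)^5.575 = 1101 × 0.020978 ≈ 23.096 dpm.

23 dpm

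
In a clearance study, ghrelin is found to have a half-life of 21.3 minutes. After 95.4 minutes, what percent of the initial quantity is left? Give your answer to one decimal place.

4.5%

n = 95.4/21.3 ≈ 4.4789 half-lives.
Fraction remaining = (1/2)^4.4789 ≈ 0.044846, i.e. 4.4846%.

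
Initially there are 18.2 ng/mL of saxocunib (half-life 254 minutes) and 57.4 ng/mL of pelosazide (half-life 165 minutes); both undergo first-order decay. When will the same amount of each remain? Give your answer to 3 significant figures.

Set 18.2·(1/2)^(t/254) = 57.4·(1/2)^(t/165).
Taking log₂: log₂(18.2/57.4) = t·(1/254 − 1/165).
log₂(0.31707) = -1.6571; 1/254 − 1/165 = -0.0021236.
t = -1.6571 / -0.0021236 ≈ 780.33 minutes.

780 minutes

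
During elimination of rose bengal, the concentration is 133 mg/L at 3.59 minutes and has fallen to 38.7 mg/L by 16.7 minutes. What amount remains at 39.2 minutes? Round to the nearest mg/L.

5 mg/L

Over Δt = 16.7 − 3.59 = 13.11 minutes, the level fell by a factor of 133/38.7 ≈ 3.4367.
n = log₂(3.4367) ≈ 1.781 half-lives, so t½ = 13.11/1.781 ≈ 7.3609 minutes.
From t = 16.7 to t = 39.2: 38.7 × (1/2)^((39.2−16.7)/7.3609) ≈ 4.6512 mg/L.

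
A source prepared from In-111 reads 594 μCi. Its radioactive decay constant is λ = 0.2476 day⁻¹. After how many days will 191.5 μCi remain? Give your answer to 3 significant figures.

4.57 days

t½ = ln 2 / λ = 0.69315 / 0.2476 ≈ 2.7995 days.
Fraction remaining = 191.5/594 ≈ 0.32239.
n = log₂(594/191.5) = ln(3.1018)/ln 2 ≈ 1.6331 half-lives.
t = n × t½ = 1.6331 × 2.7995 ≈ 4.5719 days.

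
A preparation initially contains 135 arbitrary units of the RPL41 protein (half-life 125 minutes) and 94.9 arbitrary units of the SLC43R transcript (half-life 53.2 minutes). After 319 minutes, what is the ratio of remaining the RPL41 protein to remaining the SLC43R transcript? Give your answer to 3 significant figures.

15.5

RPL41 protein: 135 × (1/2)^(319/125) = 135 × (1/2)^2.552 ≈ 23.02 arbitrary units.
SLC43R transcript: 94.9 × (1/2)^(319/53.2) = 94.9 × (1/2)^5.9962 ≈ 1.4867 arbitrary units.
Ratio ≈ 23.02 / 1.4867 ≈ 15.484.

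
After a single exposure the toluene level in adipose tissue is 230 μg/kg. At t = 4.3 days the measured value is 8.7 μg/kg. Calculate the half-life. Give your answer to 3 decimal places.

A/A₀ = 8.7/230 ≈ 0.037826.
n = log₂(26.437) ≈ 4.7245 half-lives elapsed in 4.3 days.
t½ = 4.3/4.7245 ≈ 0.91015 days.

0.910 days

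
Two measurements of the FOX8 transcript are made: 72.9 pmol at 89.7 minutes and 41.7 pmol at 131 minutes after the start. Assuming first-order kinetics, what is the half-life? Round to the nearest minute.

51 minutes

Over Δt = 131 − 89.7 = 41.3 minutes, the level fell by a factor of 72.9/41.7 ≈ 1.7482.
n = log₂(1.7482) ≈ 0.80587 half-lives, so t½ = 41.3/0.80587 ≈ 51.249 minutes.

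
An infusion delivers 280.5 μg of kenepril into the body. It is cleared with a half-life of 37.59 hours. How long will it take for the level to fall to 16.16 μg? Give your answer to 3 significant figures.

Fraction remaining = 16.16/280.5 ≈ 0.057611.
n = log₂(280.5/16.16) = ln(17.358)/ln 2 ≈ 4.1175 half-lives.
t = n × t½ = 4.1175 × 37.59 ≈ 154.78 hours.

155 hours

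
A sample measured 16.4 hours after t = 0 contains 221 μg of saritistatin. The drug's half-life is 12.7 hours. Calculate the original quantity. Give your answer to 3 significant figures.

Number of half-lives elapsed: n = 16.4/12.7 ≈ 1.2913.
A₀ = A × 2^n = 221 × 2^1.2913 = 221 × 2.4476 ≈ 540.91 μg.

541 μg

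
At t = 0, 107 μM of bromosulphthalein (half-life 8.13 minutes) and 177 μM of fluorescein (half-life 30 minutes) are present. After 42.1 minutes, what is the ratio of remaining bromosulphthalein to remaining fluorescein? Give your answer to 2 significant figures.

0.044

bromosulphthalein: 107 × (1/2)^(42.1/8.13) = 107 × (1/2)^5.1784 ≈ 2.9549 μM.
fluorescein: 177 × (1/2)^(42.1/30) = 177 × (1/2)^1.4033 ≈ 66.916 μM.
Ratio ≈ 2.9549 / 66.916 ≈ 0.044159.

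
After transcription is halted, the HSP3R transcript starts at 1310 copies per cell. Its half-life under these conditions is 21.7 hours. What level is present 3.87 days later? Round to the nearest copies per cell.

Convert the elapsed time: 3.87 days = 92.88 hours.
Number of half-lives: n = 92.88/21.7 ≈ 4.2802.
Remaining = 1310 × (1/2)^4.2802 = 1310 × 0.051468 ≈ 67.423 copies per cell.

67 copies per cell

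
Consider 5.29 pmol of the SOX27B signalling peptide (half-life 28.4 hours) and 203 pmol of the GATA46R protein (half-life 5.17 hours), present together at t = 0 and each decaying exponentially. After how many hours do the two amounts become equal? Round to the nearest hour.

33 hours

Set 5.29·(1/2)^(t/28.4) = 203·(1/2)^(t/5.17).
Taking log₂: log₂(5.29/203) = t·(1/28.4 − 1/5.17).
log₂(0.026059) = -5.2621; 1/28.4 − 1/5.17 = -0.15821.
t = -5.2621 / -0.15821 ≈ 33.26 hours.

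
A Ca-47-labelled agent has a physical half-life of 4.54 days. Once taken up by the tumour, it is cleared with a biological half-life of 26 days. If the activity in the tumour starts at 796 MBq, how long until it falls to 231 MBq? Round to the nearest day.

7 days

1/t_eff = 1/t_phys + 1/t_biol = 1/4.54 + 1/26 = 0.25873 per day.
t_eff = 4.54 × 26 / (4.54 + 26) ≈ 3.8651 days.
n = log₂(796/231) ≈ 1.7849; t = 1.7849 × 3.8651 ≈ 6.8987 days.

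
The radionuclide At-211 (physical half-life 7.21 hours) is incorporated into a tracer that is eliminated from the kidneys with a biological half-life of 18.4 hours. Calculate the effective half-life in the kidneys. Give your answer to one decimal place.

1/t_eff = 1/t_phys + 1/t_biol = 1/7.21 + 1/18.4 = 0.19304 per hour.
t_eff = 7.21 × 18.4 / (7.21 + 18.4) ≈ 5.1802 hours.

5.2 hours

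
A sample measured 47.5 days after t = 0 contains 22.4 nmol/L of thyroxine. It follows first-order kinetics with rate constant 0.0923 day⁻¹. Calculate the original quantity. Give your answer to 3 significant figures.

t½ = ln 2 / k = 0.69315 / 0.0923 ≈ 7.5097 days.
Number of half-lives elapsed: n = 47.5/7.5097 ≈ 6.3251.
A₀ = A × 2^n = 22.4 × 2^6.3251 = 22.4 × 80.178 ≈ 1796 nmol/L.

1800 nmol/L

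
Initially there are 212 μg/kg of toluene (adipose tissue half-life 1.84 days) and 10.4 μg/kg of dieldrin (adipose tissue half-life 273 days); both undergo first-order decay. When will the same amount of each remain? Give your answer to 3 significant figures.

Set 212·(1/2)^(t/1.84) = 10.4·(1/2)^(t/273).
Taking log₂: log₂(212/10.4) = t·(1/1.84 − 1/273).
log₂(20.385) = 4.3494; 1/1.84 − 1/273 = 0.53982.
t = 4.3494 / 0.53982 ≈ 8.0572 days.

8.06 days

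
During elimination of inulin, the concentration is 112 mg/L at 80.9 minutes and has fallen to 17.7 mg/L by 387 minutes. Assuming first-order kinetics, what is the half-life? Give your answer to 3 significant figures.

Over Δt = 387 − 80.9 = 306.1 minutes, the level fell by a factor of 112/17.7 ≈ 6.3277.
n = log₂(6.3277) ≈ 2.6617 half-lives, so t½ = 306.1/2.6617 ≈ 115 minutes.

115 minutes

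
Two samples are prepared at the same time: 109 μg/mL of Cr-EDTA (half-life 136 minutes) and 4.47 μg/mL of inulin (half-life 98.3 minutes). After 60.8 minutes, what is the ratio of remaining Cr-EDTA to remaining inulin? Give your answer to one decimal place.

Cr-EDTA: 109 × (1/2)^(60.8/136) = 109 × (1/2)^0.44706 ≈ 79.956 μg/mL.
inulin: 4.47 × (1/2)^(60.8/98.3) = 4.47 × (1/2)^0.61851 ≈ 2.9115 μg/mL.
Ratio ≈ 79.956 / 2.9115 ≈ 27.462.

27.5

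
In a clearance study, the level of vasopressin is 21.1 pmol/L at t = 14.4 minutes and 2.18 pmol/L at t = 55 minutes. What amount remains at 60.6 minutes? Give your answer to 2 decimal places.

1.59 pmol/L

Over Δt = 55 − 14.4 = 40.6 minutes, the level fell by a factor of 21.1/2.18 ≈ 9.6789.
n = log₂(9.6789) ≈ 3.2748 half-lives, so t½ = 40.6/3.2748 ≈ 12.398 minutes.
From t = 55 to t = 60.6: 2.18 × (1/2)^((60.6−55)/12.398) ≈ 1.594 pmol/L.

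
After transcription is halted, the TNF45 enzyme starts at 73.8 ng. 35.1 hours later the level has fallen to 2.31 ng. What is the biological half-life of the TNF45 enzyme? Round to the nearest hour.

A/A₀ = 2.31/73.8 ≈ 0.031301.
n = log₂(31.948) ≈ 4.9977 half-lives elapsed in 35.1 hours.
t½ = 35.1/4.9977 ≈ 7.0233 hours.

7 hours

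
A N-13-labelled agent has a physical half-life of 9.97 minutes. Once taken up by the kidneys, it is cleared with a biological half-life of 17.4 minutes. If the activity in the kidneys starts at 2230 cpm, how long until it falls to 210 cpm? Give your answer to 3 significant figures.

21.6 minutes

1/t_eff = 1/t_phys + 1/t_biol = 1/9.97 + 1/17.4 = 0.15777 per minute.
t_eff = 9.97 × 17.4 / (9.97 + 17.4) ≈ 6.3383 minutes.
n = log₂(2230/210) ≈ 3.4086; t = 3.4086 × 6.3383 ≈ 21.604 minutes.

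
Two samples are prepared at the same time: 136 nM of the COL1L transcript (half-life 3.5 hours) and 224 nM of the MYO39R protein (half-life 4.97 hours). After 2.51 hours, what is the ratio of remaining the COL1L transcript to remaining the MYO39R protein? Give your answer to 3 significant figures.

COL1L transcript: 136 × (1/2)^(2.51/3.5) = 136 × (1/2)^0.71714 ≈ 82.729 nM.
MYO39R protein: 224 × (1/2)^(2.51/4.97) = 224 × (1/2)^0.50503 ≈ 157.84 nM.
Ratio ≈ 82.729 / 157.84 ≈ 0.52413.

0.524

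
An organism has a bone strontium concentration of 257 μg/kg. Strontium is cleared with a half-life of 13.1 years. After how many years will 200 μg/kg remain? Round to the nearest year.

Fraction remaining = 200/257 ≈ 0.77821.
n = log₂(257/200) = ln(1.285)/ln 2 ≈ 0.36177 half-lives.
t = n × t½ = 0.36177 × 13.1 ≈ 4.7392 years.

5 years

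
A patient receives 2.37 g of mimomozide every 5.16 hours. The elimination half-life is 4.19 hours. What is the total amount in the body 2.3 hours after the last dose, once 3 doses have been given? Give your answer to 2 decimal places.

2.60 g

The 3 doses were given 12.62, 7.46, 2.3 hours ago.
Total = 2.37·(1/2)^(12.62/4.19) + 2.37·(1/2)^(7.46/4.19) + 2.37·(1/2)^(2.3/4.19)
      = 0.29381 + 0.6899 + 1.62 ≈ 2.6037 g.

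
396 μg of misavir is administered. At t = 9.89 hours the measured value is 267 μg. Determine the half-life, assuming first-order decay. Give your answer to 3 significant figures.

17.4 hours

A/A₀ = 267/396 ≈ 0.67424.
n = log₂(1.4831) ≈ 0.56866 half-lives elapsed in 9.89 hours.
t½ = 9.89/0.56866 ≈ 17.392 hours.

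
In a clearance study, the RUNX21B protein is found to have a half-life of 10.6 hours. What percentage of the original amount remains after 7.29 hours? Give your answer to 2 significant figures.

n = 7.29/10.6 ≈ 0.68774 half-lives.
Fraction remaining = (1/2)^0.68774 ≈ 0.62083, i.e. 62.083%.

62%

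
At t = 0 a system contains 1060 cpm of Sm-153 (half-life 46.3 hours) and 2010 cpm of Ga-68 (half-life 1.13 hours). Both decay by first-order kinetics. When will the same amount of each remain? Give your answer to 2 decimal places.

1.07 hours

Set 1060·(1/2)^(t/46.3) = 2010·(1/2)^(t/1.13).
Taking log₂: log₂(1060/2010) = t·(1/46.3 − 1/1.13).
log₂(0.52736) = -0.92313; 1/46.3 − 1/1.13 = -0.86336.
t = -0.92313 / -0.86336 ≈ 1.0692 hours.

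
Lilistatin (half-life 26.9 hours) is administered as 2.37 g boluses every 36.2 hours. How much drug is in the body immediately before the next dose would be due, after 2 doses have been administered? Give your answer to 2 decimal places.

1.30 g

The 2 doses were given 72.4, 36.2 hours ago.
Total = 2.37·(1/2)^(72.4/26.9) + 2.37·(1/2)^(36.2/26.9)
      = 0.36689 + 0.93249 ≈ 1.2994 g.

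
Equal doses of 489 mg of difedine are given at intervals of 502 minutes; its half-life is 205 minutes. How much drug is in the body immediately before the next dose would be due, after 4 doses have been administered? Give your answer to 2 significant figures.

The 4 doses were given 2008, 1506, 1004, 502 minutes ago.
Total = 489·(1/2)^(2008/205) + 489·(1/2)^(1506/205) + 489·(1/2)^(1004/205) + 489·(1/2)^(502/205)
      = 0.55041 + 3.005 + 16.406 + 89.568 ≈ 109.53 mg.

110 mg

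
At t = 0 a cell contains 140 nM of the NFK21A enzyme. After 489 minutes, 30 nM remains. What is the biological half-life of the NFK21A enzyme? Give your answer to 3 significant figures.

A/A₀ = 30/140 ≈ 0.21429.
n = log₂(4.6667) ≈ 2.2224 half-lives elapsed in 489 minutes.
t½ = 489/2.2224 ≈ 220.03 minutes.

220 minutes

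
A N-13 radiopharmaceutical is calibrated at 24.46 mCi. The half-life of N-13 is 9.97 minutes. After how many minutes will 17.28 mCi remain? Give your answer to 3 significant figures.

Fraction remaining = 17.28/24.46 ≈ 0.70646.
n = log₂(24.46/17.28) = ln(1.4155)/ln 2 ≈ 0.50132 half-lives.
t = n × t½ = 0.50132 × 9.97 ≈ 4.9982 minutes.

5.00 minutes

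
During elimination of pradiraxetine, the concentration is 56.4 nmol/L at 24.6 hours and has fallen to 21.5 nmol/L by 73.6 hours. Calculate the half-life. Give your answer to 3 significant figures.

Over Δt = 73.6 − 24.6 = 49 hours, the level fell by a factor of 56.4/21.5 ≈ 2.6233.
n = log₂(2.6233) ≈ 1.3914 half-lives, so t½ = 49/1.3914 ≈ 35.217 hours.

35.2 hours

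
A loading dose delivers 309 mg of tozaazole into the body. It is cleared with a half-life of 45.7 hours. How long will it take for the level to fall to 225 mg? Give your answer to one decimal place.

Fraction remaining = 225/309 ≈ 0.72816.
n = log₂(309/225) = ln(1.3733)/ln 2 ≈ 0.45768 half-lives.
t = n × t½ = 0.45768 × 45.7 ≈ 20.916 hours.

20.9 hours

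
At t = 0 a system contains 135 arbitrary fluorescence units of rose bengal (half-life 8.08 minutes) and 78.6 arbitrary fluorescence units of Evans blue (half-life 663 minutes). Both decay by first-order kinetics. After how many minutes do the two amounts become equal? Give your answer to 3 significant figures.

Set 135·(1/2)^(t/8.08) = 78.6·(1/2)^(t/663).
Taking log₂: log₂(135/78.6) = t·(1/8.08 − 1/663).
log₂(1.7176) = 0.78036; 1/8.08 − 1/663 = 0.12225.
t = 0.78036 / 0.12225 ≈ 6.3831 minutes.

6.38 minutes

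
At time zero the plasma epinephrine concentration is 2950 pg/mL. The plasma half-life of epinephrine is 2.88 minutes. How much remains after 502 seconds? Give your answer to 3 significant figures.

Convert the elapsed time: 502 seconds = 8.36667 minutes.
Number of half-lives: n = 8.36667/2.88 ≈ 2.9051.
Remaining = 2950 × (1/2)^2.9051 = 2950 × 0.1335 ≈ 393.82 pg/mL.

394 pg/mL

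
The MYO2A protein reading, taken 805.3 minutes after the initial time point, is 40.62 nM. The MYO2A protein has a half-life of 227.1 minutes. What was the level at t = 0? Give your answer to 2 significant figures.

Number of half-lives elapsed: n = 805.3/227.1 ≈ 3.546.
A₀ = A × 2^n = 40.62 × 2^3.546 = 40.62 × 11.68 ≈ 474.46 nM.

470 nM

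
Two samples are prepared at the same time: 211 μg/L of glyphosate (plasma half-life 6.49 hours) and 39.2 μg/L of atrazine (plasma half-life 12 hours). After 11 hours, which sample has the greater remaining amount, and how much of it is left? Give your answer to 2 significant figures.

glyphosate: 211 × (1/2)^1.6949 ≈ 65.172 μg/L.
atrazine: 39.2 × (1/2)^0.91667 ≈ 20.765 μg/L.
Glyphosate has more remaining, at ≈ 65.172 μg/L.

glyphosate, 65 μg/L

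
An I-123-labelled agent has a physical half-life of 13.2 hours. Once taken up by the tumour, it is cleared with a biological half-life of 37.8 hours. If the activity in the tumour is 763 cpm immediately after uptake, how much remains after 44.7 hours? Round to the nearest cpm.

1/t_eff = 1/t_phys + 1/t_biol = 1/13.2 + 1/37.8 = 0.10221 per hour.
t_eff = 13.2 × 37.8 / (13.2 + 37.8) ≈ 9.7835 hours.
Remaining = 763 × (1/2)^(44.7/9.7835) = 763 × (1/2)^4.5689 ≈ 32.148 cpm.

32 cpm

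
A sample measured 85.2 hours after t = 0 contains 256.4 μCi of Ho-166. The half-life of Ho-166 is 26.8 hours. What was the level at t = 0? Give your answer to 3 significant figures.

Number of half-lives elapsed: n = 85.2/26.8 ≈ 3.1791.
A₀ = A × 2^n = 256.4 × 2^3.1791 = 256.4 × 9.0574 ≈ 2322.3 μCi.

2320 μCi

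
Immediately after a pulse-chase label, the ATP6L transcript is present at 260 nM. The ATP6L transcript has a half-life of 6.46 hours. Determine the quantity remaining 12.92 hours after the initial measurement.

65 nM

Elapsed time is 2 half-lives (12.92/6.46).
Each half-life halves the amount: 260 × (1/2)^2 = 260/4 = 65 nM.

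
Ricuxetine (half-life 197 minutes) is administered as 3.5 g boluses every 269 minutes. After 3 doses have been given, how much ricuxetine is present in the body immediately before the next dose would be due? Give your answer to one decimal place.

The 3 doses were given 807, 538, 269 minutes ago.
Total = 3.5·(1/2)^(807/197) + 3.5·(1/2)^(538/197) + 3.5·(1/2)^(269/197)
      = 0.2046 + 0.52719 + 1.3584 ≈ 2.0902 g.

2.1 g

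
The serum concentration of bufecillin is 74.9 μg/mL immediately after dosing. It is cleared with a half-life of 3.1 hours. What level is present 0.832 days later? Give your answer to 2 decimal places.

0.86 μg/mL

Convert the elapsed time: 0.832 days = 19.968 hours.
Number of half-lives: n = 19.968/3.1 ≈ 6.4413.
Remaining = 74.9 × (1/2)^6.4413 = 74.9 × 0.011507 ≈ 0.86191 μg/mL.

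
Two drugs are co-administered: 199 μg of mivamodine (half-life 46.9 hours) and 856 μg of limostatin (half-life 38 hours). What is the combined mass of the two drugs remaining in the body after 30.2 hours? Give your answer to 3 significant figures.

mivamodine: 199 × (1/2)^(30.2/46.9) = 199 × (1/2)^0.64392 ≈ 127.35 μg.
limostatin: 856 × (1/2)^(30.2/38) = 856 × (1/2)^0.79474 ≈ 493.44 μg.
Total = 127.35 + 493.44 ≈ 620.79 μg.

621 μg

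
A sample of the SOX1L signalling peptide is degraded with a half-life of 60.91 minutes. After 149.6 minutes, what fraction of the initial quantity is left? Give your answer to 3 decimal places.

0.182

n = 149.6/60.91 ≈ 2.4561 half-lives.
Fraction remaining = (1/2)^2.4561 ≈ 0.18224.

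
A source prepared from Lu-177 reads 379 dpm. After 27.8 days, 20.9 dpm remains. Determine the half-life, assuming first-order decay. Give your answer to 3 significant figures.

A/A₀ = 20.9/379 ≈ 0.055145.
n = log₂(18.134) ≈ 4.1806 half-lives elapsed in 27.8 days.
t½ = 27.8/4.1806 ≈ 6.6497 days.

6.65 days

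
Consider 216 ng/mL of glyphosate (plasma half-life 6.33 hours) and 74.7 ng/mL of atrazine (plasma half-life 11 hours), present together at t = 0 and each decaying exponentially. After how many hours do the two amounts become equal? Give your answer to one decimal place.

Set 216·(1/2)^(t/6.33) = 74.7·(1/2)^(t/11).
Taking log₂: log₂(216/74.7) = t·(1/6.33 − 1/11).
log₂(2.8916) = 1.5319; 1/6.33 − 1/11 = 0.067069.
t = 1.5319 / 0.067069 ≈ 22.84 hours.

22.8 hours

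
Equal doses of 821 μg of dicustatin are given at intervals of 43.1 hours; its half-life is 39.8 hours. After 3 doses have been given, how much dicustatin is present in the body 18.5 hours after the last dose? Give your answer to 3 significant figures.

1010 μg

The 3 doses were given 104.7, 61.6, 18.5 hours ago.
Total = 821·(1/2)^(104.7/39.8) + 821·(1/2)^(61.6/39.8) + 821·(1/2)^(18.5/39.8)
      = 132.57 + 280.82 + 594.86 ≈ 1008.3 μg.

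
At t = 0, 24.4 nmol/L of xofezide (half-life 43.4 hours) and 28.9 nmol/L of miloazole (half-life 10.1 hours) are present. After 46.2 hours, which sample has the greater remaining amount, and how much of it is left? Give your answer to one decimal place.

xofezide, 11.7 nmol/L

xofezide: 24.4 × (1/2)^1.0645 ≈ 11.666 nmol/L.
miloazole: 28.9 × (1/2)^4.5743 ≈ 1.2131 nmol/L.
Xofezide has more remaining, at ≈ 11.666 nmol/L.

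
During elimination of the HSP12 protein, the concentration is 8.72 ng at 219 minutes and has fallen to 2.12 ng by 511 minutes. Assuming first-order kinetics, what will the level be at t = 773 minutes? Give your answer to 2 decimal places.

Over Δt = 511 − 219 = 292 minutes, the level fell by a factor of 8.72/2.12 ≈ 4.1132.
n = log₂(4.1132) ≈ 2.0403 half-lives, so t½ = 292/2.0403 ≈ 143.12 minutes.
From t = 511 to t = 773: 2.12 × (1/2)^((773−511)/143.12) ≈ 0.59601 ng.

0.60 ng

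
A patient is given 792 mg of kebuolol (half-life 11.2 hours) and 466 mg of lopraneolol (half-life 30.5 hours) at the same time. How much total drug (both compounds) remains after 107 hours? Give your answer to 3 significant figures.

42.0 mg

kebuolol: 792 × (1/2)^(107/11.2) = 792 × (1/2)^9.5536 ≈ 1.0539 mg.
lopraneolol: 466 × (1/2)^(107/30.5) = 466 × (1/2)^3.5082 ≈ 40.956 mg.
Total = 1.0539 + 40.956 ≈ 42.01 mg.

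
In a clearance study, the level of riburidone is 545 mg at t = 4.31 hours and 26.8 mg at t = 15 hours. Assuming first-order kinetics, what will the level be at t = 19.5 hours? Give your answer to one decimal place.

7.5 mg

Over Δt = 15 − 4.31 = 10.69 hours, the level fell by a factor of 545/26.8 ≈ 20.336.
n = log₂(20.336) ≈ 4.346 half-lives, so t½ = 10.69/4.346 ≈ 2.4598 hours.
From t = 15 to t = 19.5: 26.8 × (1/2)^((19.5−15)/2.4598) ≈ 7.5408 mg.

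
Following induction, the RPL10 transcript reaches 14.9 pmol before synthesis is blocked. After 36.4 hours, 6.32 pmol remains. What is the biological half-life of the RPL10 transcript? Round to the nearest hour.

29 hours

A/A₀ = 6.32/14.9 ≈ 0.42416.
n = log₂(2.3576) ≈ 1.2373 half-lives elapsed in 36.4 hours.
t½ = 36.4/1.2373 ≈ 29.419 hours.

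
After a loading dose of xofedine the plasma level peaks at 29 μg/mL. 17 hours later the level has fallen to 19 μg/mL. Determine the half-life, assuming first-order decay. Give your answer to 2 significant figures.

28 hours

A/A₀ = 19/29 ≈ 0.65517.
n = log₂(1.5263) ≈ 0.61005 half-lives elapsed in 17 hours.
t½ = 17/0.61005 ≈ 27.866 hours.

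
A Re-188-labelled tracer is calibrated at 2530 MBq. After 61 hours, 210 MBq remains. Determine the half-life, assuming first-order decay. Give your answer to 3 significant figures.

17.0 hours

A/A₀ = 210/2530 ≈ 0.083004.
n = log₂(12.048) ≈ 3.5907 half-lives elapsed in 61 hours.
t½ = 61/3.5907 ≈ 16.988 hours.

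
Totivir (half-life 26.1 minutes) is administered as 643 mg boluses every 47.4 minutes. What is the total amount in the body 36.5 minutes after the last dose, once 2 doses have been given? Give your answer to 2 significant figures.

The 2 doses were given 83.9, 36.5 minutes ago.
Total = 643·(1/2)^(83.9/26.1) + 643·(1/2)^(36.5/26.1)
      = 69.268 + 243.91 ≈ 313.18 mg.

310 mg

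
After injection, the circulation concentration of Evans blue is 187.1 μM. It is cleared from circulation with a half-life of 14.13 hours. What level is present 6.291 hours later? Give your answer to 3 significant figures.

137 μM

Number of half-lives: n = 6.291/14.13 ≈ 0.44522.
Remaining = 187.1 × (1/2)^0.44522 = 187.1 × 0.73447 ≈ 137.42 μM.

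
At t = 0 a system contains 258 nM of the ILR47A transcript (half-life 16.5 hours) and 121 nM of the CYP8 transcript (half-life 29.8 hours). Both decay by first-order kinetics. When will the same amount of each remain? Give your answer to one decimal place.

Set 258·(1/2)^(t/16.5) = 121·(1/2)^(t/29.8).
Taking log₂: log₂(258/121) = t·(1/16.5 − 1/29.8).
log₂(2.1322) = 1.0924; 1/16.5 − 1/29.8 = 0.027049.
t = 1.0924 / 0.027049 ≈ 40.385 hours.

40.4 hours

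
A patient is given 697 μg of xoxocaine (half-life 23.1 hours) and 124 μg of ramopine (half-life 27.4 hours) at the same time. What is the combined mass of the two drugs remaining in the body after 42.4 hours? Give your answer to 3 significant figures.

xoxocaine: 697 × (1/2)^(42.4/23.1) = 697 × (1/2)^1.8355 ≈ 195.3 μg.
ramopine: 124 × (1/2)^(42.4/27.4) = 124 × (1/2)^1.5474 ≈ 42.422 μg.
Total = 195.3 + 42.422 ≈ 237.72 μg.

238 μg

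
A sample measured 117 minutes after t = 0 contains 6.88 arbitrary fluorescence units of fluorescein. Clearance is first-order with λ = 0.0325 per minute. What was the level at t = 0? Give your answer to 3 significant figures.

308 arbitrary fluorescence units

t½ = ln 2 / λ = 0.69315 / 0.0325 ≈ 21.328 minutes.
Number of half-lives elapsed: n = 117/21.328 ≈ 5.4858.
A₀ = A × 2^n = 6.88 × 2^5.4858 = 6.88 × 44.813 ≈ 308.31 arbitrary fluorescence units.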